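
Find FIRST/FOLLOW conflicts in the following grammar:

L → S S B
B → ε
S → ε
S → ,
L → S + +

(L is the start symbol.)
Nullable non-terminals: B, L, S.
FIRST sets used below: FIRST(S) = { ',', ε }, FIRST(B) = { ε }
B has a nullable alternative but only one production, so nothing to check.

L: nullable alternative(s) L → S S B; FOLLOW(L) = { $ }
  L → S S B: FIRST \ {ε} = { ',' } — this is the only nullable alternative, skip
  L → S + +: FIRST \ {ε} = { '+', ',' } — disjoint from FOLLOW(L)

S: nullable alternative(s) S → ε; FOLLOW(S) = { $, '+', ',' }
  S → ε: FIRST \ {ε} = { } — this is the only nullable alternative, skip
  S → ,: FIRST \ {ε} = { ',' } — overlaps FOLLOW(S) on { ',' }: CONFLICT

So the grammar has 1 FIRST/FOLLOW conflict (marked CONFLICT above).

Answer: Yes. S → ',' with FOLLOW(S) on { ',' }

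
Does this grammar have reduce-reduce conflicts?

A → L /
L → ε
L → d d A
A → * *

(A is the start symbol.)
No reduce-reduce conflicts

Augment with A' → A and build the canonical LR(0) collection (I0 = CLOSURE({[A' → . A]}), then GOTO on every symbol after a dot until no new states appear). It has 9 states:
  I0: { [A → . * *], [A → . L /], [A' → . A], [L → . d d A], [L → .] }  — shift, reduce
  I1: { [A → * . *] }  — shift
  I2: { [A' → A .] }  — accept
  I3: { [A → L . /] }  — shift
  I4: { [L → d . d A] }  — shift
  I5: { [A → . * *], [A → . L /], [L → . d d A], [L → .], [L → d d . A] }  — shift, reduce
  I6: { [L → d d A .] }  — reduce
  I7: { [A → L / .] }  — reduce
  I8: { [A → * * .] }  — reduce

No state contains more than one complete item.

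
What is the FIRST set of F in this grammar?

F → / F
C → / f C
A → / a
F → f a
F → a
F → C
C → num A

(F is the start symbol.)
{ '/', 'a', 'f', 'num' }

FIRST sets of the other non-terminals involved (by the same procedure, iterated to a fixed point):
  FIRST(C) = { '/', 'num' }

From F → / F:
  - '/' is a terminal: add '/' and stop
From F → f a:
  - f is a terminal: add 'f' and stop
From F → a:
  - a is a terminal: add 'a' and stop
From F → C:
  - C is a non-terminal: add FIRST(C) \ {ε} = { '/', 'num' }
    C is not nullable, so stop

Collecting: FIRST(F) = { '/', 'a', 'f', 'num' }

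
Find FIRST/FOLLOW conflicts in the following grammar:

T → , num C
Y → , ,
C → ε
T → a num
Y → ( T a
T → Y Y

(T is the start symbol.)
A FIRST/FOLLOW conflict occurs when a non-terminal N has a nullable alternative N → β (β ⇒* ε) and another alternative N → α with FIRST(α) ∩ FOLLOW(N) ≠ ∅: on such a lookahead the parser cannot decide between expanding α and letting N vanish via β.

Nullable non-terminals: C.
C has a nullable alternative but only one production, so nothing to check.

T, Y have no nullable alternative, so no FIRST/FOLLOW check is needed there.

No FIRST/FOLLOW conflicts found.

Answer: No FIRST/FOLLOW conflicts.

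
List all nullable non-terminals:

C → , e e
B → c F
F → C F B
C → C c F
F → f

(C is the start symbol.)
A non-terminal is nullable if it can derive ε (the empty string): either it has an ε-production, or it has a production whose right-hand side consists entirely of nullable non-terminals.

There are no ε-productions, so no non-terminal can derive ε.
No non-terminals are nullable.

Answer: None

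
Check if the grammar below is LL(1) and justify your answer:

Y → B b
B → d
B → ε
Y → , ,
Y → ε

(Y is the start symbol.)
A grammar is LL(1) if for each non-terminal N with multiple productions, the predict sets of those productions are pairwise disjoint, where PREDICT(N → α) = (FIRST(α) \ {ε}) ∪ (FOLLOW(N) if α ⇒* ε).

Relevant sets:
  FIRST(B) = { 'd', ε }
  FOLLOW(Y) = { $ }
  FOLLOW(B) = { 'b' }

For Y:
  PREDICT(Y → B b) = { 'b', 'd' }
  PREDICT(Y → ',' ',') = { ',' }
  PREDICT(Y → ε) = { $ }
For B:
  PREDICT(B → d) = { 'd' }
  PREDICT(B → ε) = { 'b' }

All predict sets are disjoint. The grammar IS LL(1).

Answer: Yes, the grammar is LL(1).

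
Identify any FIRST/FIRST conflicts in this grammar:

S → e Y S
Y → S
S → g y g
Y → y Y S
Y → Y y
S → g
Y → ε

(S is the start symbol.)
A FIRST/FIRST conflict occurs when two productions N → α and N → β for the same non-terminal have FIRST(α) ∩ FIRST(β) ≠ ∅ (with ε ∈ FIRST of a nullable right-hand side, so two nullable alternatives also conflict).

FIRST sets of the non-terminals at (or reachable through a nullable prefix from) the front of some alternative:
  FIRST(S) = { 'e', 'g' }
  FIRST(Y) = { 'e', 'g', 'y', ε }

Productions for S:
  S → e Y S: FIRST = { 'e' }
  S → g y g: FIRST = { 'g' }
  S → g: FIRST = { 'g' }
Productions for Y:
  Y → S: FIRST = { 'e', 'g' }
  Y → y Y S: FIRST = { 'y' }
  Y → Y y: FIRST = { 'e', 'g', 'y' }
  Y → ε: FIRST = { ε }

Conflict for S: S → g y g and S → g
  Overlap: { 'g' }
Conflict for Y: Y → S and Y → Y y
  Overlap: { 'e', 'g' }
Conflict for Y: Y → y Y S and Y → Y y
  Overlap: { 'y' }

Answer: Yes. S → g y g / S → g on { 'g' }; Y → S / Y → Y y on { 'e', 'g' }; Y → y Y S / Y → Y y on { 'y' }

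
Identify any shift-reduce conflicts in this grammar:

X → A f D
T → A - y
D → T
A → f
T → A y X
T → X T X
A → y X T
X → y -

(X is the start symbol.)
No shift-reduce conflicts

Augment with X' → X and build the canonical LR(0) collection (I0 = CLOSURE({[X' → . X]}), then GOTO on every symbol after a dot until no new states appear). It has 19 states:
  I0: { [A → . f], [A → . y X T], [X → . A f D], [X → . y -], [X' → . X] }  — shift
  I1: { [X → A . f D] }  — shift
  I2: { [X' → X .] }  — accept
  I3: { [A → f .] }  — reduce
  I4: { [A → . f], [A → . y X T], [A → y . X T], [X → . A f D], [X → . y -], [X → y . -] }  — shift
  I5: { [X → y - .] }  — reduce
  I6: { [A → . f], [A → . y X T], [A → y X . T], [T → . A - y], [T → . A y X], [T → . X T X], [X → . A f D], [X → . y -] }  — shift
  I7: { [T → A . - y], [T → A . y X], [X → A . f D] }  — shift
  I8: { [A → y X T .] }  — reduce
  I9: { [A → . f], [A → . y X T], [T → . A - y], [T → . A y X], [T → . X T X], [T → X . T X], [X → . A f D], [X → . y -] }  — shift
  I10: { [A → . f], [A → . y X T], [T → X T . X], [X → . A f D], [X → . y -] }  — shift
  I11: { [T → X T X .] }  — reduce
  I12: { [T → A - . y] }  — shift
  I13: { [A → . f], [A → . y X T], [D → . T], [T → . A - y], [T → . A y X], [T → . X T X], [X → . A f D], [X → . y -], [X → A f . D] }  — shift
  I14: { [A → . f], [A → . y X T], [T → A y . X], [X → . A f D], [X → . y -] }  — shift
  I15: { [T → A y X .] }  — reduce
  I16: { [X → A f D .] }  — reduce
  I17: { [D → T .] }  — reduce
  I18: { [T → A - y .] }  — reduce

No state contains both a complete item and a shift item.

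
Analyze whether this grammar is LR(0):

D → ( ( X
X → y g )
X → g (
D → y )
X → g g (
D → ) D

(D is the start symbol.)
A grammar is LR(0) if no state in the canonical LR(0) collection has:
  - both a shift item (dot before a terminal) and a complete item (shift-reduce conflict), or
  - two or more complete items (reduce-reduce conflict; the accept item [D' → D .] counts as a complete item here).

Augment with D' → D and build the canonical LR(0) collection (I0 = CLOSURE({[D' → . D]}), then GOTO on every symbol after a dot until no new states appear). It has 16 states:
  I0: { [D → . ( ( X], [D → . ) D], [D → . y )], [D' → . D] }  — shift
  I1: { [D → ( . ( X] }  — shift
  I2: { [D → ) . D], [D → . ( ( X], [D → . ) D], [D → . y )] }  — shift
  I3: { [D' → D .] }  — accept
  I4: { [D → y . )] }  — shift
  I5: { [D → y ) .] }  — reduce
  I6: { [D → ) D .] }  — reduce
  I7: { [D → ( ( . X], [X → . g (], [X → . g g (], [X → . y g )] }  — shift
  I8: { [D → ( ( X .] }  — reduce
  I9: { [X → g . (], [X → g . g (] }  — shift
  I10: { [X → y . g )] }  — shift
  I11: { [X → y g . )] }  — shift
  I12: { [X → y g ) .] }  — reduce
  I13: { [X → g ( .] }  — reduce
  I14: { [X → g g . (] }  — shift
  I15: { [X → g g ( .] }  — reduce

Every state is either a pure shift/goto state or contains exactly one complete item and nothing to shift — no conflicts. The grammar is LR(0).

Answer: Yes, the grammar is LR(0)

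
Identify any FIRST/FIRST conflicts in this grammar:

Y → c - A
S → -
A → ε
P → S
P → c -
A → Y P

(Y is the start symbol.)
No FIRST/FIRST conflicts.

FIRST sets of the non-terminals at (or reachable through a nullable prefix from) the front of some alternative:
  FIRST(Y) = { 'c' }
  FIRST(S) = { '-' }

Productions for A:
  A → ε: FIRST = { ε }
  A → Y P: FIRST = { 'c' }
Productions for P:
  P → S: FIRST = { '-' }
  P → c -: FIRST = { 'c' }
Y, S have only one production, so no FIRST/FIRST conflict is possible there.

All alternatives of each non-terminal have pairwise disjoint FIRST sets.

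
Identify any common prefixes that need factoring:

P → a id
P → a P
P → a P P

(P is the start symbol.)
Yes, P has productions with common prefix 'a'

Left-factoring is needed when two productions for the same non-terminal
share a common prefix on the right-hand side.

Productions for P:
  P → a id
  P → a P
  P → a P P

Found common prefix 'a' in productions for P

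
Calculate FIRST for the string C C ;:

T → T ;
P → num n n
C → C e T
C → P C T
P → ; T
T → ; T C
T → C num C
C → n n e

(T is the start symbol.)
FIRST sets of the non-terminals involved (from the grammar, by fixed-point iteration):
  FIRST(C) = { ';', 'n', 'num' }

To compute FIRST(C C ;), process the symbols left to right:
Symbol C is a non-terminal. Add FIRST(C) \ {ε} = { ';', 'n', 'num' }
C is not nullable (ε ∉ FIRST(C)), so stop here.
FIRST(C C ;) = { ';', 'n', 'num' }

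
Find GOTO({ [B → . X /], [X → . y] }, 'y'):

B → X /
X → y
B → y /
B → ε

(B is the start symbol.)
{ [X → y .] }

GOTO(I, 'y') = CLOSURE({ [A → αX.β] : [A → α.Xβ] ∈ I, X = 'y' })

Items with dot before 'y', with the dot advanced:
  [X → . y] → [X → y .]
Closure adds nothing (no advanced item has the dot before a non-terminal).

GOTO = { [X → y .] }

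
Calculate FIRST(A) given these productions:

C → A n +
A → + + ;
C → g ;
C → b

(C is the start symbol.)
To compute FIRST(A), examine every production with A on the left-hand side, reading each right-hand side left to right until a non-nullable symbol is reached.

From A → + + ;:
  - '+' is a terminal: add '+' and stop

Collecting: FIRST(A) = { '+' }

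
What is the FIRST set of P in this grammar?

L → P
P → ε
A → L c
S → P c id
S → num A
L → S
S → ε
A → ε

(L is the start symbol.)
To compute FIRST(P), examine every production with P on the left-hand side, reading each right-hand side left to right until a non-nullable symbol is reached.

From P → ε:
  - ε-production, so ε ∈ FIRST(P)

Collecting: FIRST(P) = { ε }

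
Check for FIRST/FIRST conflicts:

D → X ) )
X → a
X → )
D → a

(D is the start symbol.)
Yes. D → X ')' ')' / D → a on { 'a' }

FIRST sets of the non-terminals at (or reachable through a nullable prefix from) the front of some alternative:
  FIRST(X) = { ')', 'a' }

Productions for D:
  D → X ) ): FIRST = { ')', 'a' }
  D → a: FIRST = { 'a' }
Productions for X:
  X → a: FIRST = { 'a' }
  X → ): FIRST = { ')' }

Conflict for D: D → X ) ) and D → a
  Overlap: { 'a' }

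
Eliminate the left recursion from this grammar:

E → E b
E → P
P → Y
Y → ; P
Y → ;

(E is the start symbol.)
E is directly left-recursive. The standard transformation for
  A → A α₁ | ... | A α_m | β₁ | ... | β_n
is
  A  → β₁ A' | ... | β_n A'
  A' → α₁ A' | ... | α_m A' | ε

E → P becomes E → P E'
E → E b becomes E' → b E'
Add E' → ε

Productions for other non-terminals are unchanged:
  P → Y
  Y → ; P
  Y → ;

Resulting grammar:
E → P E'
E' → b E'
E' → ε
P → Y
Y → ; P
Y → ;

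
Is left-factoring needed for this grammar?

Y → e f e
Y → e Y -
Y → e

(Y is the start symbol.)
Yes, Y has productions with common prefix 'e'

Left-factoring is needed when two productions for the same non-terminal
share a common prefix on the right-hand side.

Productions for Y:
  Y → e f e
  Y → e Y -
  Y → e

Found common prefix 'e' in productions for Y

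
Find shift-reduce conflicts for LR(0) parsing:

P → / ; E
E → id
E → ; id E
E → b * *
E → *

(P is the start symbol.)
A shift-reduce conflict occurs when an LR(0) state has both:
  - a complete (reduce) item [A → α .] (dot at the end), and
  - a shift item [B → β . c γ] (dot before a terminal).

Augment with P' → P and build the canonical LR(0) collection (I0 = CLOSURE({[P' → . P]}), then GOTO on every symbol after a dot until no new states appear). It has 13 states:
  I0: { [P → . / ; E], [P' → . P] }  — shift
  I1: { [P → / . ; E] }  — shift
  I2: { [P' → P .] }  — accept
  I3: { [E → . *], [E → . ; id E], [E → . b * *], [E → . id], [P → / ; . E] }  — shift
  I4: { [E → * .] }  — reduce
  I5: { [E → ; . id E] }  — shift
  I6: { [P → / ; E .] }  — reduce
  I7: { [E → b . * *] }  — shift
  I8: { [E → id .] }  — reduce
  I9: { [E → b * . *] }  — shift
  I10: { [E → b * * .] }  — reduce
  I11: { [E → . *], [E → . ; id E], [E → . b * *], [E → . id], [E → ; id . E] }  — shift
  I12: { [E → ; id E .] }  — reduce

No state contains both a complete item and a shift item.

Answer: No shift-reduce conflicts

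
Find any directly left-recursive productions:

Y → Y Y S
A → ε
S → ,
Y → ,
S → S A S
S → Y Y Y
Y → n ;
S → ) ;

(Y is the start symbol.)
Yes, Y, S are left-recursive

Direct left recursion occurs when N → N α for some non-terminal N (the right-hand side begins with the left-hand side itself).

Y → Y Y S: LEFT RECURSIVE (starts with Y)
A → ε: starts with ε
S → ,: starts with ','
Y → ,: starts with ','
S → S A S: LEFT RECURSIVE (starts with S)
S → Y Y Y: starts with Y
Y → n ;: starts with n
S → ) ;: starts with ')'

The grammar has direct left recursion on: Y, S.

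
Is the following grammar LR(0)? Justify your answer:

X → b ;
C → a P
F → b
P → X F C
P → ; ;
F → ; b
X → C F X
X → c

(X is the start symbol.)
Augment with X' → X and build the canonical LR(0) collection (I0 = CLOSURE({[X' → . X]}), then GOTO on every symbol after a dot until no new states appear). It has 18 states:
  I0: { [C → . a P], [X → . C F X], [X → . b ;], [X → . c], [X' → . X] }  — shift
  I1: { [F → . ; b], [F → . b], [X → C . F X] }  — shift
  I2: { [X' → X .] }  — accept
  I3: { [C → . a P], [C → a . P], [P → . ; ;], [P → . X F C], [X → . C F X], [X → . b ;], [X → . c] }  — shift
  I4: { [X → b . ;] }  — shift
  I5: { [X → c .] }  — reduce
  I6: { [X → b ; .] }  — reduce
  I7: { [P → ; . ;] }  — shift
  I8: { [C → a P .] }  — reduce
  I9: { [F → . ; b], [F → . b], [P → X . F C] }  — shift
  I10: { [F → ; . b] }  — shift
  I11: { [C → . a P], [P → X F . C] }  — shift
  I12: { [F → b .] }  — reduce
  I13: { [P → X F C .] }  — reduce
  I14: { [F → ; b .] }  — reduce
  I15: { [P → ; ; .] }  — reduce
  I16: { [C → . a P], [X → . C F X], [X → . b ;], [X → . c], [X → C F . X] }  — shift
  I17: { [X → C F X .] }  — reduce

Every state is either a pure shift/goto state or contains exactly one complete item and nothing to shift — no conflicts. The grammar is LR(0).

Answer: Yes, the grammar is LR(0)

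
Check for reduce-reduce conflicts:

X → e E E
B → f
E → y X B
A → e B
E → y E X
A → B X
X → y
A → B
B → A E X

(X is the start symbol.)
Yes — I10: [A → B .] vs [E → y X B .]; I13: [A → B .] vs [A → e B .]

A reduce-reduce conflict occurs when an LR(0) state has two complete items [A → α .] and [B → β .] — both call for a reduction, and with no lookahead the parser cannot choose between them.

Augment with X' → X and build the canonical LR(0) collection (I0 = CLOSURE({[X' → . X]}), then GOTO on every symbol after a dot until no new states appear). It has 19 states:
  I0: { [X → . e E E], [X → . y], [X' → . X] }  — shift
  I1: { [X' → X .] }  — accept
  I2: { [E → . y E X], [E → . y X B], [X → e . E E] }  — shift
  I3: { [X → y .] }  — reduce
  I4: { [E → . y E X], [E → . y X B], [X → e E . E] }  — shift
  I5: { [E → . y E X], [E → . y X B], [E → y . E X], [E → y . X B], [X → . e E E], [X → . y] }  — shift
  I6: { [E → y E . X], [X → . e E E], [X → . y] }  — shift
  I7: { [A → . B X], [A → . B], [A → . e B], [B → . A E X], [B → . f], [E → y X . B] }  — shift
  I8: { [E → . y E X], [E → . y X B], [E → y . E X], [E → y . X B], [X → . e E E], [X → . y], [X → y .] }  — shift, reduce
  I9: { [B → A . E X], [E → . y E X], [E → . y X B] }  — shift
  I10: { [A → B . X], [A → B .], [E → y X B .], [X → . e E E], [X → . y] }  — shift, 2 reduces
  I11: { [A → . B X], [A → . B], [A → . e B], [A → e . B], [B → . A E X], [B → . f] }  — shift
  I12: { [B → f .] }  — reduce
  I13: { [A → B . X], [A → B .], [A → e B .], [X → . e E E], [X → . y] }  — shift, 2 reduces
  I14: { [A → B X .] }  — reduce
  I15: { [B → A E . X], [X → . e E E], [X → . y] }  — shift
  I16: { [B → A E X .] }  — reduce
  I17: { [E → y E X .] }  — reduce
  I18: { [X → e E E .] }  — reduce

I10 contains complete items [A → B .], [E → y X B .] — reduce-reduce conflict.
I13 contains complete items [A → B .], [A → e B .] — reduce-reduce conflict.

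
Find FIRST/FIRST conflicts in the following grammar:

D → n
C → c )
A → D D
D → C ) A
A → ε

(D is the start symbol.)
No FIRST/FIRST conflicts.

A FIRST/FIRST conflict occurs when two productions N → α and N → β for the same non-terminal have FIRST(α) ∩ FIRST(β) ≠ ∅ (with ε ∈ FIRST of a nullable right-hand side, so two nullable alternatives also conflict).

FIRST sets of the non-terminals at (or reachable through a nullable prefix from) the front of some alternative:
  FIRST(C) = { 'c' }
  FIRST(D) = { 'c', 'n' }

Productions for D:
  D → n: FIRST = { 'n' }
  D → C ) A: FIRST = { 'c' }
Productions for A:
  A → D D: FIRST = { 'c', 'n' }
  A → ε: FIRST = { ε }
C has only one production, so no FIRST/FIRST conflict is possible there.

All alternatives of each non-terminal have pairwise disjoint FIRST sets.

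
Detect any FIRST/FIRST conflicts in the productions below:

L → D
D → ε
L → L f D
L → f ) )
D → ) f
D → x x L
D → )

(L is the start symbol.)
A FIRST/FIRST conflict occurs when two productions N → α and N → β for the same non-terminal have FIRST(α) ∩ FIRST(β) ≠ ∅ (with ε ∈ FIRST of a nullable right-hand side, so two nullable alternatives also conflict).

FIRST sets of the non-terminals at (or reachable through a nullable prefix from) the front of some alternative:
  FIRST(D) = { ')', 'x', ε }
  FIRST(L) = { ')', 'f', 'x', ε }

Productions for L:
  L → D: FIRST = { ')', 'x', ε }
  L → L f D: FIRST = { ')', 'f', 'x' }
  L → f ) ): FIRST = { 'f' }
Productions for D:
  D → ε: FIRST = { ε }
  D → ) f: FIRST = { ')' }
  D → x x L: FIRST = { 'x' }
  D → ): FIRST = { ')' }

Conflict for L: L → D and L → L f D
  Overlap: { ')', 'x' }
Conflict for L: L → L f D and L → f ) )
  Overlap: { 'f' }
Conflict for D: D → ) f and D → )
  Overlap: { ')' }

Answer: Yes. L → D / L → L f D on { ')', 'x' }; L → L f D / L → f ')' ')' on { 'f' }; D → ')' f / D → ')' on { ')' }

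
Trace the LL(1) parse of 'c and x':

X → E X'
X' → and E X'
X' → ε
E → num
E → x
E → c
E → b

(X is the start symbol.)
LL(1) parsing maintains a stack (initially the start symbol over $) and the input. At each step: if the stack top is a terminal, match it against the current input token; if it is a non-terminal N, replace it with the RHS of M[N, lookahead] (the unique production whose predict set contains the lookahead).

Stack is shown with the top on the left.

Stack       Input      Action
-----------------------------
X $         c and x $  output X → E X'
E X' $      c and x $  output E → c
c X' $      c and x $  match 'c'
X' $        and x $    output X' → and E X'
and E X' $  and x $    match 'and'
E X' $      x $        output E → x
x X' $      x $        match 'x'
X' $        $          output X' → ε
$           $          accept

The string is accepted.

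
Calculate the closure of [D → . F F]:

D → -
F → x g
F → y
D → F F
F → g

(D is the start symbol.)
Start with: [D → . F F]
  [D → . F F] has the dot before F: add [F → . x g], [F → . y], [F → . g]
No further items can be added.

CLOSURE = { [D → . F F], [F → . g], [F → . x g], [F → . y] }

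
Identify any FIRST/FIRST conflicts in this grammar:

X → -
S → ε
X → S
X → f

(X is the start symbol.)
A FIRST/FIRST conflict occurs when two productions N → α and N → β for the same non-terminal have FIRST(α) ∩ FIRST(β) ≠ ∅ (with ε ∈ FIRST of a nullable right-hand side, so two nullable alternatives also conflict).

FIRST sets of the non-terminals at (or reachable through a nullable prefix from) the front of some alternative:
  FIRST(S) = { ε }

Productions for X:
  X → -: FIRST = { '-' }
  X → S: FIRST = { ε }
  X → f: FIRST = { 'f' }
S has only one production, so no FIRST/FIRST conflict is possible there.

All alternatives of each non-terminal have pairwise disjoint FIRST sets.

Answer: No FIRST/FIRST conflicts.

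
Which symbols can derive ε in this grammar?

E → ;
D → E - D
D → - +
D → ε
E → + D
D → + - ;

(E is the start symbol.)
A non-terminal is nullable if it can derive ε (the empty string): either it has an ε-production, or it has a production whose right-hand side consists entirely of nullable non-terminals.

ε-productions: D → ε
So D is immediately nullable.
No further non-terminal can be added: every production for the remaining non-terminals contains a terminal or a non-nullable non-terminal.
Nullable = { 'D' }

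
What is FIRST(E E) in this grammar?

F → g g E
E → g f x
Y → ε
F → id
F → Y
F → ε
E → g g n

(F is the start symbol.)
{ 'g' }

FIRST sets of the non-terminals involved (from the grammar, by fixed-point iteration):
  FIRST(E) = { 'g' }

To compute FIRST(E E), process the symbols left to right:
Symbol E is a non-terminal. Add FIRST(E) \ {ε} = { 'g' }
E is not nullable (ε ∉ FIRST(E)), so stop here.
FIRST(E E) = { 'g' }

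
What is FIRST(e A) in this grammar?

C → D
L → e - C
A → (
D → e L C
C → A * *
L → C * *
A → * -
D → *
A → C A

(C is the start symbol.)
To compute FIRST(e A), process the symbols left to right:
Symbol e is a terminal. Add 'e' and stop.
FIRST(e A) = { 'e' }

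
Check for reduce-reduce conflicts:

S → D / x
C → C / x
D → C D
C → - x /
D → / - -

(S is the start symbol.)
Augment with S' → S and build the canonical LR(0) collection (I0 = CLOSURE({[S' → . S]}), then GOTO on every symbol after a dot until no new states appear). It has 15 states:
  I0: { [C → . - x /], [C → . C / x], [D → . / - -], [D → . C D], [S → . D / x], [S' → . S] }  — shift
  I1: { [C → - . x /] }  — shift
  I2: { [D → / . - -] }  — shift
  I3: { [C → . - x /], [C → . C / x], [C → C . / x], [D → . / - -], [D → . C D], [D → C . D] }  — shift
  I4: { [S → D . / x] }  — shift
  I5: { [S' → S .] }  — accept
  I6: { [S → D / . x] }  — shift
  I7: { [S → D / x .] }  — reduce
  I8: { [C → C / . x], [D → / . - -] }  — shift
  I9: { [D → C D .] }  — reduce
  I10: { [D → / - . -] }  — shift
  I11: { [C → C / x .] }  — reduce
  I12: { [D → / - - .] }  — reduce
  I13: { [C → - x . /] }  — shift
  I14: { [C → - x / .] }  — reduce

No state contains more than one complete item.

Answer: No reduce-reduce conflicts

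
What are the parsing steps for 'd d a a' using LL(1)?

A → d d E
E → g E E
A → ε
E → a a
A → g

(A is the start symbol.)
Stack is shown with the top on the left.

Stack    Input      Action
--------------------------
A $      d d a a $  output A → d d E
d d E $  d d a a $  match 'd'
d E $    d a a $    match 'd'
E $      a a $      output E → a a
a a $    a a $      match 'a'
a $      a $        match 'a'
$        $          accept

The string is accepted.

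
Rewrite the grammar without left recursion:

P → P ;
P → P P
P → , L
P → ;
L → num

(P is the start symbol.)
P is directly left-recursive. The standard transformation for
  A → A α₁ | ... | A α_m | β₁ | ... | β_n
is
  A  → β₁ A' | ... | β_n A'
  A' → α₁ A' | ... | α_m A' | ε

P → , L becomes P → , L P'
P → ; becomes P → ; P'
P → P ; becomes P' → ; P'
P → P P becomes P' → P P'
Add P' → ε

Productions for other non-terminals are unchanged:
  L → num

Resulting grammar:
P → , L P'
P → ; P'
P' → ; P'
P' → P P'
P' → ε
L → num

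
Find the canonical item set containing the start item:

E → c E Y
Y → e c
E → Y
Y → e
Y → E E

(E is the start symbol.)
{ [E → . Y], [E → . c E Y], [E' → . E], [Y → . E E], [Y → . e c], [Y → . e] }

First, augment the grammar with E' → E
I₀ = CLOSURE({ [E' → . E] }):
  [E' → . E] has the dot before E: add [E → . c E Y], [E → . Y]
  [E → . Y] has the dot before Y: add [Y → . e c], [Y → . e], [Y → . E E]
No further items can be added.

I₀ = { [E → . Y], [E → . c E Y], [E' → . E], [Y → . E E], [Y → . e c], [Y → . e] }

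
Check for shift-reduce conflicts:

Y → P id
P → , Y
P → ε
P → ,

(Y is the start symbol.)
Yes — I0: [P → .] vs [P → . ,]; I1: [P → .] vs [P → . ,]

A shift-reduce conflict occurs when an LR(0) state has both:
  - a complete (reduce) item [A → α .] (dot at the end), and
  - a shift item [B → β . c γ] (dot before a terminal).

Augment with Y' → Y and build the canonical LR(0) collection (I0 = CLOSURE({[Y' → . Y]}), then GOTO on every symbol after a dot until no new states appear). It has 6 states:
  I0: { [P → . , Y], [P → . ,], [P → .], [Y → . P id], [Y' → . Y] }  — shift, reduce
  I1: { [P → , . Y], [P → , .], [P → . , Y], [P → . ,], [P → .], [Y → . P id] }  — shift, 2 reduces
  I2: { [Y → P . id] }  — shift
  I3: { [Y' → Y .] }  — accept
  I4: { [Y → P id .] }  — reduce
  I5: { [P → , Y .] }  — reduce

I0 contains reduce item [P → .] and shift items [P → . ,], [P → . , Y] — shift-reduce conflict.
I1 contains reduce items [P → .], [P → , .] and shift items [P → . ,], [P → . , Y] — shift-reduce conflict.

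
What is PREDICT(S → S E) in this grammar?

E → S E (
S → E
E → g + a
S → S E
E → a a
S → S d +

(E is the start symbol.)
{ 'a', 'g' }

PREDICT(S → S E) = (FIRST(RHS) \ {ε}) ∪ (FOLLOW(S) if ε ∈ FIRST(RHS), i.e. RHS ⇒* ε)
FIRST(S) = { 'a', 'g' }
FIRST(S E) = { 'a', 'g' }
ε ∉ FIRST(S E), so FOLLOW(S) is not added.
PREDICT(S → S E) = { 'a', 'g' }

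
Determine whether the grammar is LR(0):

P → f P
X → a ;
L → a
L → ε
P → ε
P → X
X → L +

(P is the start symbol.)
No. Shift-reduce conflict between [L → .] and [L → . a]

Augment with P' → P and build the canonical LR(0) collection (I0 = CLOSURE({[P' → . P]}), then GOTO on every symbol after a dot until no new states appear). It has 9 states:
  I0: { [L → . a], [L → .], [P → . X], [P → . f P], [P → .], [P' → . P], [X → . L +], [X → . a ;] }  — shift, 2 reduces
  I1: { [X → L . +] }  — shift
  I2: { [P' → P .] }  — accept
  I3: { [P → X .] }  — reduce
  I4: { [L → a .], [X → a . ;] }  — shift, reduce
  I5: { [L → . a], [L → .], [P → . X], [P → . f P], [P → .], [P → f . P], [X → . L +], [X → . a ;] }  — shift, 2 reduces
  I6: { [P → f P .] }  — reduce
  I7: { [X → a ; .] }  — reduce
  I8: { [X → L + .] }  — reduce

Conflict in state I0:
  Shift-reduce conflict between [L → .] and [L → . a]
So the grammar is NOT LR(0).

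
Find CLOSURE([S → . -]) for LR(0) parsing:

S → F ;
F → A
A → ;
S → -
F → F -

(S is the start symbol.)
Start with: [S → . -]
The dot precedes the terminal '-', so nothing is added.

CLOSURE = { [S → . -] }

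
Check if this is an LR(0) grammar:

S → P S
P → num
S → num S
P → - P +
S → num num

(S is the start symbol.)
No. Shift-reduce conflict between [P → num .] and [P → . - P +]

Augment with S' → S and build the canonical LR(0) collection (I0 = CLOSURE({[S' → . S]}), then GOTO on every symbol after a dot until no new states appear). It has 11 states:
  I0: { [P → . - P +], [P → . num], [S → . P S], [S → . num S], [S → . num num], [S' → . S] }  — shift
  I1: { [P → - . P +], [P → . - P +], [P → . num] }  — shift
  I2: { [P → . - P +], [P → . num], [S → . P S], [S → . num S], [S → . num num], [S → P . S] }  — shift
  I3: { [S' → S .] }  — accept
  I4: { [P → . - P +], [P → . num], [P → num .], [S → . P S], [S → . num S], [S → . num num], [S → num . S], [S → num . num] }  — shift, reduce
  I5: { [S → num S .] }  — reduce
  I6: { [P → . - P +], [P → . num], [P → num .], [S → . P S], [S → . num S], [S → . num num], [S → num . S], [S → num . num], [S → num num .] }  — shift, 2 reduces
  I7: { [S → P S .] }  — reduce
  I8: { [P → - P . +] }  — shift
  I9: { [P → num .] }  — reduce
  I10: { [P → - P + .] }  — reduce

Conflict in state I4:
  Shift-reduce conflict between [P → num .] and [P → . - P +]
So the grammar is NOT LR(0).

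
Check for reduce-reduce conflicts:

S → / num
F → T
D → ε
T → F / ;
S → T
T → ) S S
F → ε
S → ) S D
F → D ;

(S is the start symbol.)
Augment with S' → S and build the canonical LR(0) collection (I0 = CLOSURE({[S' → . S]}), then GOTO on every symbol after a dot until no new states appear). It has 14 states:
  I0: { [D → .], [F → . D ;], [F → . T], [F → .], [S → . ) S D], [S → . / num], [S → . T], [S' → . S], [T → . ) S S], [T → . F / ;] }  — shift, 2 reduces
  I1: { [D → .], [F → . D ;], [F → . T], [F → .], [S → ) . S D], [S → . ) S D], [S → . / num], [S → . T], [T → ) . S S], [T → . ) S S], [T → . F / ;] }  — shift, 2 reduces
  I2: { [S → / . num] }  — shift
  I3: { [F → D . ;] }  — shift
  I4: { [T → F . / ;] }  — shift
  I5: { [S' → S .] }  — accept
  I6: { [F → T .], [S → T .] }  — 2 reduces
  I7: { [T → F / . ;] }  — shift
  I8: { [T → F / ; .] }  — reduce
  I9: { [F → D ; .] }  — reduce
  I10: { [S → / num .] }  — reduce
  I11: { [D → .], [F → . D ;], [F → . T], [F → .], [S → ) S . D], [S → . ) S D], [S → . / num], [S → . T], [T → ) S . S], [T → . ) S S], [T → . F / ;] }  — shift, 2 reduces
  I12: { [F → D . ;], [S → ) S D .] }  — shift, reduce
  I13: { [T → ) S S .] }  — reduce

I0 contains complete items [D → .], [F → .] — reduce-reduce conflict.
I1 contains complete items [D → .], [F → .] — reduce-reduce conflict.
I6 contains complete items [F → T .], [S → T .] — reduce-reduce conflict.
I11 contains complete items [D → .], [F → .] — reduce-reduce conflict.

Answer: Yes — I0: [D → .] vs [F → .]; I1: [D → .] vs [F → .]; I6: [F → T .] vs [S → T .]; I11: [D → .] vs [F → .]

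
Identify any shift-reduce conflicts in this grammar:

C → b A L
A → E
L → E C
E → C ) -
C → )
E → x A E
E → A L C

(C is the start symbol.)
Augment with C' → C and build the canonical LR(0) collection (I0 = CLOSURE({[C' → . C]}), then GOTO on every symbol after a dot until no new states appear). It has 18 states:
  I0: { [C → . )], [C → . b A L], [C' → . C] }  — shift
  I1: { [C → ) .] }  — reduce
  I2: { [C' → C .] }  — accept
  I3: { [A → . E], [C → . )], [C → . b A L], [C → b . A L], [E → . A L C], [E → . C ) -], [E → . x A E] }  — shift
  I4: { [A → . E], [C → . )], [C → . b A L], [C → b A . L], [E → . A L C], [E → . C ) -], [E → . x A E], [E → A . L C], [L → . E C] }  — shift
  I5: { [E → C . ) -] }  — shift
  I6: { [A → E .] }  — reduce
  I7: { [A → . E], [C → . )], [C → . b A L], [E → . A L C], [E → . C ) -], [E → . x A E], [E → x . A E] }  — shift
  I8: { [A → . E], [C → . )], [C → . b A L], [E → . A L C], [E → . C ) -], [E → . x A E], [E → A . L C], [E → x A . E], [L → . E C] }  — shift
  I9: { [A → . E], [C → . )], [C → . b A L], [E → . A L C], [E → . C ) -], [E → . x A E], [E → A . L C], [L → . E C] }  — shift
  I10: { [A → E .], [C → . )], [C → . b A L], [E → x A E .], [L → E . C] }  — shift, 2 reduces
  I11: { [C → . )], [C → . b A L], [E → A L . C] }  — shift
  I12: { [E → A L C .] }  — reduce
  I13: { [L → E C .] }  — reduce
  I14: { [A → E .], [C → . )], [C → . b A L], [L → E . C] }  — shift, reduce
  I15: { [E → C ) . -] }  — shift
  I16: { [E → C ) - .] }  — reduce
  I17: { [C → . )], [C → . b A L], [C → b A L .], [E → A L . C] }  — shift, reduce

I10 contains reduce items [A → E .], [E → x A E .] and shift items [C → . )], [C → . b A L] — shift-reduce conflict.
I14 contains reduce item [A → E .] and shift items [C → . )], [C → . b A L] — shift-reduce conflict.
I17 contains reduce item [C → b A L .] and shift items [C → . )], [C → . b A L] — shift-reduce conflict.

Answer: Yes — I10: [A → E .] vs [C → . )]; I14: [A → E .] vs [C → . )]; I17: [C → b A L .] vs [C → . )]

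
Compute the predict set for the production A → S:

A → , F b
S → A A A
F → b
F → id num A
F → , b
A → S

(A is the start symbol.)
{ ',' }

PREDICT(A → S) = (FIRST(RHS) \ {ε}) ∪ (FOLLOW(A) if ε ∈ FIRST(RHS), i.e. RHS ⇒* ε)
FIRST(S) = { ',' }
FIRST(S) = { ',' }
ε ∉ FIRST(S), so FOLLOW(A) is not added.
PREDICT(A → S) = { ',' }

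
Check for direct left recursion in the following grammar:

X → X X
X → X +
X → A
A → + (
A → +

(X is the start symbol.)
Yes, X is left-recursive

X → X X: LEFT RECURSIVE (starts with X)
X → X +: LEFT RECURSIVE (starts with X)
X → A: starts with A
A → + (: starts with '+'
A → +: starts with '+'

The grammar has direct left recursion on: X.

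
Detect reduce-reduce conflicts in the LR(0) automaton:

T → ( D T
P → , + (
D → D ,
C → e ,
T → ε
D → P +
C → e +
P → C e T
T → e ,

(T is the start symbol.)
A reduce-reduce conflict occurs when an LR(0) state has two complete items [A → α .] and [B → β .] — both call for a reduction, and with no lookahead the parser cannot choose between them.

Augment with T' → T and build the canonical LR(0) collection (I0 = CLOSURE({[T' → . T]}), then GOTO on every symbol after a dot until no new states appear). It has 19 states:
  I0: { [T → . ( D T], [T → . e ,], [T → .], [T' → . T] }  — shift, reduce
  I1: { [C → . e +], [C → . e ,], [D → . D ,], [D → . P +], [P → . , + (], [P → . C e T], [T → ( . D T] }  — shift
  I2: { [T' → T .] }  — accept
  I3: { [T → e . ,] }  — shift
  I4: { [T → e , .] }  — reduce
  I5: { [P → , . + (] }  — shift
  I6: { [P → C . e T] }  — shift
  I7: { [D → D . ,], [T → ( D . T], [T → . ( D T], [T → . e ,], [T → .] }  — shift, reduce
  I8: { [D → P . +] }  — shift
  I9: { [C → e . +], [C → e . ,] }  — shift
  I10: { [C → e + .] }  — reduce
  I11: { [C → e , .] }  — reduce
  I12: { [D → P + .] }  — reduce
  I13: { [D → D , .] }  — reduce
  I14: { [T → ( D T .] }  — reduce
  I15: { [P → C e . T], [T → . ( D T], [T → . e ,], [T → .] }  — shift, reduce
  I16: { [P → C e T .] }  — reduce
  I17: { [P → , + . (] }  — shift
  I18: { [P → , + ( .] }  — reduce

No state contains more than one complete item.

Answer: No reduce-reduce conflicts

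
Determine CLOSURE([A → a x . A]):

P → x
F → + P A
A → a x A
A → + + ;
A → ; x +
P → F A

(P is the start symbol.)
To compute CLOSURE, for each item [A → α.Bβ] where B is a non-terminal, add [B → .γ] for all productions B → γ; repeat for the newly added items until nothing changes.

Start with: [A → a x . A]
  [A → a x . A] has the dot before A: add [A → . a x A], [A → . + + ;], [A → . ; x +]
No further items can be added.

CLOSURE = { [A → . + + ;], [A → . ; x +], [A → . a x A], [A → a x . A] }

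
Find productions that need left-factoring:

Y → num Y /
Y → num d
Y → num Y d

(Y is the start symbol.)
Yes, Y has productions with common prefix 'num'

Left-factoring is needed when two productions for the same non-terminal
share a common prefix on the right-hand side.

Productions for Y:
  Y → num Y /
  Y → num d
  Y → num Y d

Found common prefix 'num' in productions for Y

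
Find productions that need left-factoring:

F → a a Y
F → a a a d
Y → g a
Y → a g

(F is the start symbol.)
Left-factoring is needed when two productions for the same non-terminal
share a common prefix on the right-hand side.

Productions for F:
  F → a a Y
  F → a a a d
Productions for Y:
  Y → g a
  Y → a g

Found common prefix 'a a' in productions for F

Answer: Yes, F has productions with common prefix 'a a'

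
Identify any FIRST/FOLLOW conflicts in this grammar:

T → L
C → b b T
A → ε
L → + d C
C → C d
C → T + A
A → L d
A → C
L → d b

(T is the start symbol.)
Yes. A → L d with FOLLOW(A) on { '+', 'd' }; A → C with FOLLOW(A) on { '+', 'd' }

A FIRST/FOLLOW conflict occurs when a non-terminal N has a nullable alternative N → β (β ⇒* ε) and another alternative N → α with FIRST(α) ∩ FOLLOW(N) ≠ ∅: on such a lookahead the parser cannot decide between expanding α and letting N vanish via β.

Nullable non-terminals: A.
FIRST sets used below: FIRST(L) = { '+', 'd' }, FIRST(C) = { '+', 'b', 'd' }

A: nullable alternative(s) A → ε; FOLLOW(A) = { $, '+', 'd' }
  A → ε: FIRST \ {ε} = { } — this is the only nullable alternative, skip
  A → L d: FIRST \ {ε} = { '+', 'd' } — overlaps FOLLOW(A) on { '+', 'd' }: CONFLICT
  A → C: FIRST \ {ε} = { '+', 'b', 'd' } — overlaps FOLLOW(A) on { '+', 'd' }: CONFLICT

C, L, T have no nullable alternative, so no FIRST/FOLLOW check is needed there.

So the grammar has 2 FIRST/FOLLOW conflicts (marked CONFLICT above).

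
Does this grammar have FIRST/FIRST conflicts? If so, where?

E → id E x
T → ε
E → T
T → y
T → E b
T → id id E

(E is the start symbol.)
Yes. E → id E x / E → T on { 'id' }; T → y / T → E b on { 'y' }; T → E b / T → id id E on { 'id' }

FIRST sets of the non-terminals at (or reachable through a nullable prefix from) the front of some alternative:
  FIRST(T) = { 'b', 'id', 'y', ε }
  FIRST(E) = { 'b', 'id', 'y', ε }

Productions for E:
  E → id E x: FIRST = { 'id' }
  E → T: FIRST = { 'b', 'id', 'y', ε }
Productions for T:
  T → ε: FIRST = { ε }
  T → y: FIRST = { 'y' }
  T → E b: FIRST = { 'b', 'id', 'y' }
  T → id id E: FIRST = { 'id' }

Conflict for E: E → id E x and E → T
  Overlap: { 'id' }
Conflict for T: T → y and T → E b
  Overlap: { 'y' }
Conflict for T: T → E b and T → id id E
  Overlap: { 'id' }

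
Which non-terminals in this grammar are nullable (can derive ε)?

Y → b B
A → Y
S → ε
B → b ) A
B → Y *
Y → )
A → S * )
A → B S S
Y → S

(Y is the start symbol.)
A non-terminal is nullable if it can derive ε (the empty string): either it has an ε-production, or it has a production whose right-hand side consists entirely of nullable non-terminals.

ε-productions: S → ε
So S is immediately nullable.
Y → S: every symbol on the right is nullable, so Y is nullable too.
A → Y: every symbol on the right is nullable, so A is nullable too.
No further non-terminal can be added: every production for the remaining non-terminals contains a terminal or a non-nullable non-terminal.
Nullable = { 'A', 'S', 'Y' }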